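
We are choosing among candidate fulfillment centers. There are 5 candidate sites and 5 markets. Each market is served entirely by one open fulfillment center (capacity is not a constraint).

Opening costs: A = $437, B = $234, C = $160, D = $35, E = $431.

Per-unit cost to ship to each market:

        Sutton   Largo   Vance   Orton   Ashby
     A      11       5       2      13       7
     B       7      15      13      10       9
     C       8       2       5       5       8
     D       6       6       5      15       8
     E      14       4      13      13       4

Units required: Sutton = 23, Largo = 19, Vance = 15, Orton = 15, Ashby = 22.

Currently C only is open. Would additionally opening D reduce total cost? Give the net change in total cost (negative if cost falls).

Yes — net change −11 (cost falls by 11).

Current service cost with {C}: 548.
Adding D: each market re-picks its cheapest; new service cost 502, saving 46.
Extra fixed cost: 35. Net change = 35 − 46 = -11.
(Totals: 708 → 697.)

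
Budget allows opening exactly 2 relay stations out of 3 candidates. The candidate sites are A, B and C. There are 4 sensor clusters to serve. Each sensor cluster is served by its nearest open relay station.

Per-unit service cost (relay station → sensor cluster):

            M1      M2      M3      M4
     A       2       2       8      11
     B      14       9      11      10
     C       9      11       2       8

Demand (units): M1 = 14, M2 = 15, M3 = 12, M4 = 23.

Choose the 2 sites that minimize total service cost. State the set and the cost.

Choose A and C; total service cost 266.

With exactly 2 open, each sensor cluster uses its cheapest among the chosen.
{A, C}: M1→A 2·14=28, M2→A 2·15=30, M3→C 2·12=24, M4→C 8·23=184. Service cost 266.
{A, B}: service cost 384
{B, C}: service cost 469
Among all 3 size-2 choices, {A, C} is lowest.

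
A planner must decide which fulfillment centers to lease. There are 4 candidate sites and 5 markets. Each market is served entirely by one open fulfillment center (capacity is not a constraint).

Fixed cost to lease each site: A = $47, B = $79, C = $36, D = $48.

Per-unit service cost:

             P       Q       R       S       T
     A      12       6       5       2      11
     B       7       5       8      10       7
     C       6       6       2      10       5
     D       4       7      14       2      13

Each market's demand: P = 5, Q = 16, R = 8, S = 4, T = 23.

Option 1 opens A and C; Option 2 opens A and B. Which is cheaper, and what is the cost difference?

Option 1 is cheaper by 102.

Option 1: {A, C}: P→C 6·5=30, Q→A 6·16=96, R→C 2·8=16, S→A 2·4=8, T→C 5·23=115. Service 265; fixed 83; total 348.
Option 2: {A, B}: P→B 7·5=35, Q→B 5·16=80, R→A 5·8=40, S→A 2·4=8, T→B 7·23=161. Service 324; fixed 126; total 450.
Difference: |348 − 450| = 102.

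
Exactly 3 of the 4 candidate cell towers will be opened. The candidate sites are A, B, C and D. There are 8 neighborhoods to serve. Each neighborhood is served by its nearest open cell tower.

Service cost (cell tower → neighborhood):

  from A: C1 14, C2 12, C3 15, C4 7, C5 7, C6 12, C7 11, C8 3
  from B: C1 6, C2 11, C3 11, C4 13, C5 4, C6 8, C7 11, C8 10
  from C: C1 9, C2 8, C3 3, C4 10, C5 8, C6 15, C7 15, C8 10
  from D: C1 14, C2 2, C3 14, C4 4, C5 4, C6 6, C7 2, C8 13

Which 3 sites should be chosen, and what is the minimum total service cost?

With exactly 3 open, each neighborhood uses its cheapest among the chosen.
{A, C, D}: C1→C 9, C2→D 2, C3→C 3, C4→D 4, C5→D 4, C6→D 6, C7→D 2, C8→A 3. Service cost 33.
{B, C, D}: service cost 37
{A, B, D}: service cost 38
Among all 4 size-3 choices, {A, C, D} is lowest.

Choose A, C and D; total service cost 33.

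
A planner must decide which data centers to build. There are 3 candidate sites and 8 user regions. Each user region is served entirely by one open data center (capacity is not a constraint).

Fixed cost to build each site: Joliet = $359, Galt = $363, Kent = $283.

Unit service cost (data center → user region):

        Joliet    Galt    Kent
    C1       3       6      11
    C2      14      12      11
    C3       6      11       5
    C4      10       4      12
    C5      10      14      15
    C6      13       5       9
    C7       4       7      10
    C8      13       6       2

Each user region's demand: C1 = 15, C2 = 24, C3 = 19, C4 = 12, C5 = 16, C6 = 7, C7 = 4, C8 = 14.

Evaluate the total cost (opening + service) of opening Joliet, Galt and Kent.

Total cost: 1696

Each user region is assigned to its cheapest site among the open ones.
{Joliet, Galt, Kent}: C1→Joliet 3·15=45, C2→Kent 11·24=264, C3→Kent 5·19=95, C4→Galt 4·12=48, C5→Joliet 10·16=160, C6→Galt 5·7=35, C7→Joliet 4·4=16, C8→Kent 2·14=28. Service 691; fixed 1005; total 1696.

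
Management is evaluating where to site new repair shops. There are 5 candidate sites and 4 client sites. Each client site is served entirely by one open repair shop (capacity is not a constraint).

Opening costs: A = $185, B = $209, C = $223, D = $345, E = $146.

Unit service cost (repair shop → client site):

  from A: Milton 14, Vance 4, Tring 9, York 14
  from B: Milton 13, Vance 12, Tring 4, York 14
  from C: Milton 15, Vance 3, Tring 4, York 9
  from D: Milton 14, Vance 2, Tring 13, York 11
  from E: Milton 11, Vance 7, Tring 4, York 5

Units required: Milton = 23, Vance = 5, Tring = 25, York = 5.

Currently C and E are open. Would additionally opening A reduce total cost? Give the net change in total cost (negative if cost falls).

No — net change +185 (cost rises by 185).

Current service cost with {C, E}: 393.
Adding A: each client site re-picks its cheapest; new service cost 393, saving 0.
Extra fixed cost: 185. Net change = 185 − 0 = 185.
(Totals: 762 → 947.)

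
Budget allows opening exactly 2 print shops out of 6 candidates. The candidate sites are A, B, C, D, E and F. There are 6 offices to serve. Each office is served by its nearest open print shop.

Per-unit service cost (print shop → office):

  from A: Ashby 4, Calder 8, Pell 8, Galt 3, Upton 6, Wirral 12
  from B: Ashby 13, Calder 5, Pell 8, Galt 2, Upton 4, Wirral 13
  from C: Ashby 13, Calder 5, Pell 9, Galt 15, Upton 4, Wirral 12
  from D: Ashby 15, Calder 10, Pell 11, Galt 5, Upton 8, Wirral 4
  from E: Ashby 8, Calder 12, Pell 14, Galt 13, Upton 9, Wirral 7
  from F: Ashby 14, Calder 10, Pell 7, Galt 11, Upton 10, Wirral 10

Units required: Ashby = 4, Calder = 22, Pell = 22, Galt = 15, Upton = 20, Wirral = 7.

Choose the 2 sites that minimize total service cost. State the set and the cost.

With exactly 2 open, each office uses its cheapest among the chosen.
{B, D}: Ashby→B 13·4=52, Calder→B 5·22=110, Pell→B 8·22=176, Galt→B 2·15=30, Upton→B 4·20=80, Wirral→D 4·7=28. Service cost 476.
{B, E}: service cost 477
{A, B}: service cost 496
Among all 15 size-2 choices, {B, D} is lowest.

Choose B and D; total service cost 476.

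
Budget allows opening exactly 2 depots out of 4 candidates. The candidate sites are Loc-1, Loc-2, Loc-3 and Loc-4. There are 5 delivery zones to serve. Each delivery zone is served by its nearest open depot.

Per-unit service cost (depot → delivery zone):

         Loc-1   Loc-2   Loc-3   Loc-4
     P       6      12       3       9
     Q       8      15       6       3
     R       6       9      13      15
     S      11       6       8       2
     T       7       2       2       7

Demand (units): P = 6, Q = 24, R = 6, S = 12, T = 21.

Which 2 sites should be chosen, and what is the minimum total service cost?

Choose Loc-3 and Loc-4; total service cost 234.

With exactly 2 open, each delivery zone uses its cheapest among the chosen.
{Loc-3, Loc-4}: P→Loc-3 3·6=18, Q→Loc-4 3·24=72, R→Loc-3 13·6=78, S→Loc-4 2·12=24, T→Loc-3 2·21=42. Service cost 234.
{Loc-2, Loc-4}: service cost 246
{Loc-1, Loc-4}: service cost 315
Among all 6 size-2 choices, {Loc-3, Loc-4} is lowest.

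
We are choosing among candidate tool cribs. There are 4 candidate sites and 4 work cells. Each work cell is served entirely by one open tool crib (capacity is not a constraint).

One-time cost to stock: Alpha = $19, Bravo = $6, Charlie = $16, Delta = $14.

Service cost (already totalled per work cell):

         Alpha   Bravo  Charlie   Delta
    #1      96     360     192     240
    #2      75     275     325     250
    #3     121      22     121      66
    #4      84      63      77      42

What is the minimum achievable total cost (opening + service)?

For any fixed open set, each work cell goes to its cheapest open site; total = fixed + service.
{Alpha, Bravo, Delta}: #1→Alpha 96, #2→Alpha 75, #3→Bravo 22, #4→Delta 42. Service 235; fixed 39; total 274.
{Alpha, Bravo}: service 256 + fixed 25 = 281
{Alpha, Bravo, Charlie, Delta}: service 235 + fixed 55 = 290
{Bravo}: #1→Bravo 360, #2→Bravo 275, #3→Bravo 22, #4→Bravo 63. Service 720; fixed 6; total 726.
No other subset beats 274.

Minimum total cost: 274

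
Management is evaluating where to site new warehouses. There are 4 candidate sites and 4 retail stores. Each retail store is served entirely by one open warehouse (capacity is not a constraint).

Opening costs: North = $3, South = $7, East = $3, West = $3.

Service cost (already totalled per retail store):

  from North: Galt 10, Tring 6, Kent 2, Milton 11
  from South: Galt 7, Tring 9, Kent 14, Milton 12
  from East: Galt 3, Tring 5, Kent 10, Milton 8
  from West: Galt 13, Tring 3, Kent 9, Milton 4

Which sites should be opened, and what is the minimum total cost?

For any fixed open set, each retail store goes to its cheapest open site; total = fixed + service.
{North, East, West}: Galt→East 3, Tring→West 3, Kent→North 2, Milton→West 4. Service 12; fixed 9; total 21.
{North, East}: Galt→East 3, Tring→East 5, Kent→North 2, Milton→East 8. Service 18; fixed 6; total 24.
{North, West}: service 19 + fixed 6 = 25
{North, South, East, West}: Galt→East 3, Tring→West 3, Kent→North 2, Milton→West 4. Service 12; fixed 16; total 28.
(All 15 nonempty subsets were checked; North, East and West is lowest.)

Open North, East and West; minimum total cost 21.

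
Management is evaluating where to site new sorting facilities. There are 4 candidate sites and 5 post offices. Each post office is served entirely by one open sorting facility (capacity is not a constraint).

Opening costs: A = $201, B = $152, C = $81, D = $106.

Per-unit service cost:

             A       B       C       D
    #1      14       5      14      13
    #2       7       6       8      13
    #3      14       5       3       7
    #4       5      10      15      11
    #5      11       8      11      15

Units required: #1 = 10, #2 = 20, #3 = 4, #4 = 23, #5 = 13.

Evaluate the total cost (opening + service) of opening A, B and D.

Total cost: 868

Each post office is assigned to its cheapest site among the open ones.
{A, B, D}: #1→B 5·10=50, #2→B 6·20=120, #3→B 5·4=20, #4→A 5·23=115, #5→B 8·13=104. Service 409; fixed 459; total 868.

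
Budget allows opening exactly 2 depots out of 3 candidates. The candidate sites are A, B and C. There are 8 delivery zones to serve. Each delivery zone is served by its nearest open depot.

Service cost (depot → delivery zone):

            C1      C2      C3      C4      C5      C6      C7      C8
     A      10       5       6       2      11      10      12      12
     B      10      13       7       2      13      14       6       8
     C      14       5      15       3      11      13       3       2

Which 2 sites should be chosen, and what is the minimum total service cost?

Choose A and C; total service cost 49.

With exactly 2 open, each delivery zone uses its cheapest among the chosen.
{A, C}: C1→A 10, C2→A 5, C3→A 6, C4→A 2, C5→A 11, C6→A 10, C7→C 3, C8→C 2. Service cost 49.
{B, C}: service cost 53
{A, B}: service cost 58
Among all 3 size-2 choices, {A, C} is lowest.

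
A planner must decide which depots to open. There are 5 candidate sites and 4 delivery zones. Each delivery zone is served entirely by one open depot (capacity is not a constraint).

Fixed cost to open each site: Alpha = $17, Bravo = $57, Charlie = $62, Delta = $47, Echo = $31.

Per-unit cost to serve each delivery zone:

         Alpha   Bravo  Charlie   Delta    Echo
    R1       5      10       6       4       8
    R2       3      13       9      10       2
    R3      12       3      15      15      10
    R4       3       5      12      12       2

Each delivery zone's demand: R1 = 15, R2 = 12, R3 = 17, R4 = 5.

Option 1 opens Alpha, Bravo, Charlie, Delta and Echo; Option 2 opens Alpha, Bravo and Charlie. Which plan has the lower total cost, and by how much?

Option 1: {Alpha, Bravo, Charlie, Delta, Echo}: R1→Delta 4·15=60, R2→Echo 2·12=24, R3→Bravo 3·17=51, R4→Echo 2·5=10. Service 145; fixed 214; total 359.
Option 2: {Alpha, Bravo, Charlie}: R1→Alpha 5·15=75, R2→Alpha 3·12=36, R3→Bravo 3·17=51, R4→Alpha 3·5=15. Service 177; fixed 136; total 313.
Difference: |359 − 313| = 46.

Option 2 is cheaper by 46.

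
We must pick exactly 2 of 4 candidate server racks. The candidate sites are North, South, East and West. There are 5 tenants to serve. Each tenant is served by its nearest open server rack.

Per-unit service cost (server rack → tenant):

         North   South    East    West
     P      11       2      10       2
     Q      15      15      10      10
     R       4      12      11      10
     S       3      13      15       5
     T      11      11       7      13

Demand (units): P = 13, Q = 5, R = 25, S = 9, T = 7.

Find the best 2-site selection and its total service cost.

Choose North and West; total service cost 280.

With exactly 2 open, each tenant uses its cheapest among the chosen.
{North, West}: P→West 2·13=26, Q→West 10·5=50, R→North 4·25=100, S→North 3·9=27, T→North 11·7=77. Service cost 280.
{North, South}: service cost 305
{North, East}: service cost 356
Among all 6 size-2 choices, {North, West} is lowest.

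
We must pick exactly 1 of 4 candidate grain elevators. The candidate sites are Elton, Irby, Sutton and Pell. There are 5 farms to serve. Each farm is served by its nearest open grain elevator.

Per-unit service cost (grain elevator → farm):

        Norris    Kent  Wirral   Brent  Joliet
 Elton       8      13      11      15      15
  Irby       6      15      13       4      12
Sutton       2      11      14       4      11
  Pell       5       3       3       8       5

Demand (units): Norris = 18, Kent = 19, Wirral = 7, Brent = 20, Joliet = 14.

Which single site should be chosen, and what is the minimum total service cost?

With exactly 1 open, each farm uses its cheapest among the chosen.
{Pell}: Norris→Pell 5·18=90, Kent→Pell 3·19=57, Wirral→Pell 3·7=21, Brent→Pell 8·20=160, Joliet→Pell 5·14=70. Service cost 398.
{Sutton}: service cost 577
{Irby}: service cost 732
Among all 4 size-1 choices, {Pell} is lowest.

Choose Pell only; total service cost 398.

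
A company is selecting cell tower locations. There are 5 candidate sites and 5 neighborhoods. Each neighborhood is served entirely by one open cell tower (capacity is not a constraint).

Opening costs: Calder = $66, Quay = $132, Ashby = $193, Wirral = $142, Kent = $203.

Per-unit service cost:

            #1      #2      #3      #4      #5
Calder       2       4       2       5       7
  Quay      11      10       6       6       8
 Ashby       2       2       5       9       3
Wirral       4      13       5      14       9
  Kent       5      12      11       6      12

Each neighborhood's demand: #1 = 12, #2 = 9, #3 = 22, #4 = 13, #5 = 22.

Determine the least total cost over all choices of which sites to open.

Minimum total cost: 389

For any fixed open set, each neighborhood goes to its cheapest open site; total = fixed + service.
{Calder}: #1→Calder 2·12=24, #2→Calder 4·9=36, #3→Calder 2·22=44, #4→Calder 5·13=65, #5→Calder 7·22=154. Service 323; fixed 66; total 389.
{Calder, Ashby}: #1→Calder 2·12=24, #2→Ashby 2·9=18, #3→Calder 2·22=44, #4→Calder 5·13=65, #5→Ashby 3·22=66. Service 217; fixed 259; total 476.
{Calder, Quay}: #1→Calder 2·12=24, #2→Calder 4·9=36, #3→Calder 2·22=44, #4→Calder 5·13=65, #5→Calder 7·22=154. Service 323; fixed 198; total 521.
{Calder, Quay, Ashby, Wirral, Kent}: #1→Calder 2·12=24, #2→Ashby 2·9=18, #3→Calder 2·22=44, #4→Calder 5·13=65, #5→Ashby 3·22=66. Service 217; fixed 736; total 953.
No other subset beats 389.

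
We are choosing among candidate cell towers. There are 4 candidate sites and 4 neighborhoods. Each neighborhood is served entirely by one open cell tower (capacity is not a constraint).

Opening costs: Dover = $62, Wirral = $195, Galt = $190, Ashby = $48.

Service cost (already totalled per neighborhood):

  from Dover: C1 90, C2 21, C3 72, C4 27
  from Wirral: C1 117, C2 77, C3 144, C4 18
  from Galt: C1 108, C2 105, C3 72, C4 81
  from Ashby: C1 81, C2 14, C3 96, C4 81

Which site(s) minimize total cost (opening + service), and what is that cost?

For any fixed open set, each neighborhood goes to its cheapest open site; total = fixed + service.
{Dover}: C1→Dover 90, C2→Dover 21, C3→Dover 72, C4→Dover 27. Service 210; fixed 62; total 272.
{Dover, Ashby}: C1→Ashby 81, C2→Ashby 14, C3→Dover 72, C4→Dover 27. Service 194; fixed 110; total 304.
{Ashby}: service 272 + fixed 48 = 320
{Dover, Wirral, Galt, Ashby}: C1→Ashby 81, C2→Ashby 14, C3→Dover 72, C4→Wirral 18. Service 185; fixed 495; total 680.
No other subset beats 272.

Open Dover only; minimum total cost 272.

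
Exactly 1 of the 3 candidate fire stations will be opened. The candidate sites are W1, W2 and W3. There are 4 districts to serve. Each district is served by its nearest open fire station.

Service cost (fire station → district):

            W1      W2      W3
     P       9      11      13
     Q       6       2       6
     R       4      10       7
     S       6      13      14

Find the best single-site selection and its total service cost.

With exactly 1 open, each district uses its cheapest among the chosen.
{W1}: P→W1 9, Q→W1 6, R→W1 4, S→W1 6. Service cost 25.
{W2}: service cost 36
{W3}: service cost 40
Among all 3 size-1 choices, {W1} is lowest.

Choose W1 only; total service cost 25.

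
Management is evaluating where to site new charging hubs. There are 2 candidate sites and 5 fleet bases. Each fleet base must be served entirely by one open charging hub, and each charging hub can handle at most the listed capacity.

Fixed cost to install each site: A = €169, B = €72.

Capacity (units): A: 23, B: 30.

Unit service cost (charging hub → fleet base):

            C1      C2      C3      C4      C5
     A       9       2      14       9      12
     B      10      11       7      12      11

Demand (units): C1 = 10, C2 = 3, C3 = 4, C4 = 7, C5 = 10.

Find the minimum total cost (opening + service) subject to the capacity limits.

Minimum total cost: 538

Open {A, B}: C1→A 9·10=90, C2→A 2·3=6, C3→B 7·4=28, C4→A 9·7=63, C5→B 11·10=110.
Loads: A carries 20/23, B carries 14/30. Service 297; fixed 241; total 538.
Next best feasible plan costs 548.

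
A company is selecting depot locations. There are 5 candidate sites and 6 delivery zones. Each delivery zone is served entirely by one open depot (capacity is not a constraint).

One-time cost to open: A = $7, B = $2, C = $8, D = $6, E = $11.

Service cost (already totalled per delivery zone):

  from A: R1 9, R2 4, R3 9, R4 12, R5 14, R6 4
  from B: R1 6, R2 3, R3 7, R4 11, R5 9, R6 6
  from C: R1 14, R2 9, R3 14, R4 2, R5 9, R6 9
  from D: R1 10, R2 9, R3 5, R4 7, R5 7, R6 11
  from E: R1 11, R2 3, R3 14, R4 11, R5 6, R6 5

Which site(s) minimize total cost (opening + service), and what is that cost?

Open B and D; minimum total cost 42.

For any fixed open set, each delivery zone goes to its cheapest open site; total = fixed + service.
{B, D}: R1→B 6, R2→B 3, R3→D 5, R4→D 7, R5→D 7, R6→B 6. Service 34; fixed 8; total 42.
{B, C}: service 33 + fixed 10 = 43
{B}: service 42 + fixed 2 = 44
{A, B, C, D, E}: R1→B 6, R2→B 3, R3→D 5, R4→C 2, R5→E 6, R6→A 4. Service 26; fixed 34; total 60.
No other subset beats 42.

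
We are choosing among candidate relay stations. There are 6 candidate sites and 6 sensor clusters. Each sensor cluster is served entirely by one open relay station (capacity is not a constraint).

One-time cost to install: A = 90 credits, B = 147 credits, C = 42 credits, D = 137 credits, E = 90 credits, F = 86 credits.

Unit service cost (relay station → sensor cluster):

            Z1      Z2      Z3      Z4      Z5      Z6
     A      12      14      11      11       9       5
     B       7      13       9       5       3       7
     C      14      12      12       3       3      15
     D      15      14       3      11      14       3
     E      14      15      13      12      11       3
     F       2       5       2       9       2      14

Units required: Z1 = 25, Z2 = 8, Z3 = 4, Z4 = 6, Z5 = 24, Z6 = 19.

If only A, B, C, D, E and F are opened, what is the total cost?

Total cost: 813

Each sensor cluster is assigned to its cheapest site among the open ones.
{A, B, C, D, E, F}: Z1→F 2·25=50, Z2→F 5·8=40, Z3→F 2·4=8, Z4→C 3·6=18, Z5→F 2·24=48, Z6→D 3·19=57. Service 221; fixed 592; total 813.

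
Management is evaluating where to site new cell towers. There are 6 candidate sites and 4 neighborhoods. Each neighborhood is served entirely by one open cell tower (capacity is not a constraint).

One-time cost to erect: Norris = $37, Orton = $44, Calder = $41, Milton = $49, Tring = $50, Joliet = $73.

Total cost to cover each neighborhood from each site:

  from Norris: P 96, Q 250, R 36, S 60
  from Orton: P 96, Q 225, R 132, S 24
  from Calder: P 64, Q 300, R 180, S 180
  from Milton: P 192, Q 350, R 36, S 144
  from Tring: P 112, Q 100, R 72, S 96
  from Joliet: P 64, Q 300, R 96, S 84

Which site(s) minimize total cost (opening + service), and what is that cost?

For any fixed open set, each neighborhood goes to its cheapest open site; total = fixed + service.
{Norris, Tring}: P→Norris 96, Q→Tring 100, R→Norris 36, S→Norris 60. Service 292; fixed 87; total 379.
{Orton, Tring}: service 292 + fixed 94 = 386
{Norris, Orton, Tring}: P→Norris 96, Q→Tring 100, R→Norris 36, S→Orton 24. Service 256; fixed 131; total 387.
{Norris, Orton, Calder, Milton, Tring, Joliet}: P→Calder 64, Q→Tring 100, R→Norris 36, S→Orton 24. Service 224; fixed 294; total 518.
No other subset beats 379.

Open Norris and Tring; minimum total cost 379.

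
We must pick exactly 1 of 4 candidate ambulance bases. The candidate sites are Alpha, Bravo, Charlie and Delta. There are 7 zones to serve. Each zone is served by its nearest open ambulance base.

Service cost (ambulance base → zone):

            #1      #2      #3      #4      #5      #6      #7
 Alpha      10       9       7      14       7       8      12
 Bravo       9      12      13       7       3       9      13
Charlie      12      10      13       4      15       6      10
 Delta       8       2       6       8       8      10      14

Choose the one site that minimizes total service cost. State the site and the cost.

With exactly 1 open, each zone uses its cheapest among the chosen.
{Delta}: #1→Delta 8, #2→Delta 2, #3→Delta 6, #4→Delta 8, #5→Delta 8, #6→Delta 10, #7→Delta 14. Service cost 56.
{Bravo}: service cost 66
{Alpha}: service cost 67
Among all 4 size-1 choices, {Delta} is lowest.

Choose Delta only; total service cost 56.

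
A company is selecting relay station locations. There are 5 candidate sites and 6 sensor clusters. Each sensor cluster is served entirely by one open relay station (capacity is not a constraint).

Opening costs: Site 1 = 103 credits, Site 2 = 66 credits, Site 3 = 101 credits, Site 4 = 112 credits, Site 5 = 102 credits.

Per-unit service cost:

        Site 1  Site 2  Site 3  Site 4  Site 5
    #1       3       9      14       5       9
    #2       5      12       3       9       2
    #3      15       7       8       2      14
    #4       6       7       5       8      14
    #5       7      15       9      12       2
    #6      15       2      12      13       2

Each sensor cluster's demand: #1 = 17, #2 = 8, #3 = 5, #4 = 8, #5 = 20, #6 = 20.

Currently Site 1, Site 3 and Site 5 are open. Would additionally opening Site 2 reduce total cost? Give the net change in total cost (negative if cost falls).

Current service cost with {Site 1, Site 3, Site 5}: 227.
Adding Site 2: each sensor cluster re-picks its cheapest; new service cost 222, saving 5.
Extra fixed cost: 66. Net change = 66 − 5 = 61.
(Totals: 533 → 594.)

No — net change +61 (cost rises by 61).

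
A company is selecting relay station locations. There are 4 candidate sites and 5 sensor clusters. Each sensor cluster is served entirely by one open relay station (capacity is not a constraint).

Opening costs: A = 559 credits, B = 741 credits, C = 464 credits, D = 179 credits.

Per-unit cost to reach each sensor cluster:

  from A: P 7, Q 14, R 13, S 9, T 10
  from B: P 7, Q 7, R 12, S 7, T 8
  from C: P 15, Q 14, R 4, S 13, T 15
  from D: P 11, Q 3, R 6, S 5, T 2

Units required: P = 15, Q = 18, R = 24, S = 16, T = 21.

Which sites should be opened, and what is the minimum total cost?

For any fixed open set, each sensor cluster goes to its cheapest open site; total = fixed + service.
{D}: P→D 11·15=165, Q→D 3·18=54, R→D 6·24=144, S→D 5·16=80, T→D 2·21=42. Service 485; fixed 179; total 664.
{C, D}: service 437 + fixed 643 = 1080
{A, D}: service 425 + fixed 738 = 1163
{A, B, C, D}: P→A 7·15=105, Q→D 3·18=54, R→C 4·24=96, S→D 5·16=80, T→D 2·21=42. Service 377; fixed 1943; total 2320.
No other subset beats 664.

Open D only; minimum total cost 664.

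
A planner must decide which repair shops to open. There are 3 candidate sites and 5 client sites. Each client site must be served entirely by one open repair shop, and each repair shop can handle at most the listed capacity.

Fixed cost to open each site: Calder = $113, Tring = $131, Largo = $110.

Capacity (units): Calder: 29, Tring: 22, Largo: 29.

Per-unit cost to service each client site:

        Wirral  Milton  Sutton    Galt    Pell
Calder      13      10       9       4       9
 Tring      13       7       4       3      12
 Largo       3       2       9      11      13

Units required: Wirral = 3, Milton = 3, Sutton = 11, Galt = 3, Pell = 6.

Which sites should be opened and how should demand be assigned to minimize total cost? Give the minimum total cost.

Minimum total cost: 335

Open {Largo}: Wirral→Largo 3·3=9, Milton→Largo 2·3=6, Sutton→Largo 9·11=99, Galt→Largo 11·3=33, Pell→Largo 13·6=78.
Loads: Largo carries 26/29. Service 225; fixed 110; total 335.
Next best feasible plan costs 347.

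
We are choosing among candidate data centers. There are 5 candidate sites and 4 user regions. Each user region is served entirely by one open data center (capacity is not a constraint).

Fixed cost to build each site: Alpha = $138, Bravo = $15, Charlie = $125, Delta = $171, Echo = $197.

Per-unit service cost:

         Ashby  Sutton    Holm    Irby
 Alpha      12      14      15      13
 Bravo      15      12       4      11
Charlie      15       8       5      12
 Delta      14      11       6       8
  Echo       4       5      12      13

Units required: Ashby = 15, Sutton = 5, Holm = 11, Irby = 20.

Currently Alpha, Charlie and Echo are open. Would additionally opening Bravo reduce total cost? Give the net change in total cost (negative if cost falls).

Yes — net change −16 (cost falls by 16).

Current service cost with {Alpha, Charlie, Echo}: 380.
Adding Bravo: each user region re-picks its cheapest; new service cost 349, saving 31.
Extra fixed cost: 15. Net change = 15 − 31 = -16.
(Totals: 840 → 824.)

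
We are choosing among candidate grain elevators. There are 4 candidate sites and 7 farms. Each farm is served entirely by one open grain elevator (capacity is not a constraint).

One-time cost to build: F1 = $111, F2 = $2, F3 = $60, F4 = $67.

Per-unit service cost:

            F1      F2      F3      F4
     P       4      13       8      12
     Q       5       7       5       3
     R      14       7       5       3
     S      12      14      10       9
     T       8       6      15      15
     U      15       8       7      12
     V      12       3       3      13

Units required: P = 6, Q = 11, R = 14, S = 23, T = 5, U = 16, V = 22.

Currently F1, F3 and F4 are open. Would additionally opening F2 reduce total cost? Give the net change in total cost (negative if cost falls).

Yes — net change −8 (cost falls by 8).

Current service cost with {F1, F3, F4}: 524.
Adding F2: each farm re-picks its cheapest; new service cost 514, saving 10.
Extra fixed cost: 2. Net change = 2 − 10 = -8.
(Totals: 762 → 754.)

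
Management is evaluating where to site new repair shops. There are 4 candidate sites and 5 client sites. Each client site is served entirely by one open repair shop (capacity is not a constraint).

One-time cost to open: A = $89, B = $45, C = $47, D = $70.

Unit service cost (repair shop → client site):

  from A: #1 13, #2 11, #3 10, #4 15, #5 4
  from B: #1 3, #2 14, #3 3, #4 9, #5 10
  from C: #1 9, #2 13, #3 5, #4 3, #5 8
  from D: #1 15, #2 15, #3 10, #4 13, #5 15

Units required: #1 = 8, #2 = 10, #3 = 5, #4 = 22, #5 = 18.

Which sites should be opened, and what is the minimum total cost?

Open A, B and C; minimum total cost 468.

For any fixed open set, each client site goes to its cheapest open site; total = fixed + service.
{A, B, C}: #1→B 3·8=24, #2→A 11·10=110, #3→B 3·5=15, #4→C 3·22=66, #5→A 4·18=72. Service 287; fixed 181; total 468.
{B, C}: service 379 + fixed 92 = 471
{A, C}: #1→C 9·8=72, #2→A 11·10=110, #3→C 5·5=25, #4→C 3·22=66, #5→A 4·18=72. Service 345; fixed 136; total 481.
{A, B, C, D}: service 287 + fixed 251 = 538
No other subset beats 468.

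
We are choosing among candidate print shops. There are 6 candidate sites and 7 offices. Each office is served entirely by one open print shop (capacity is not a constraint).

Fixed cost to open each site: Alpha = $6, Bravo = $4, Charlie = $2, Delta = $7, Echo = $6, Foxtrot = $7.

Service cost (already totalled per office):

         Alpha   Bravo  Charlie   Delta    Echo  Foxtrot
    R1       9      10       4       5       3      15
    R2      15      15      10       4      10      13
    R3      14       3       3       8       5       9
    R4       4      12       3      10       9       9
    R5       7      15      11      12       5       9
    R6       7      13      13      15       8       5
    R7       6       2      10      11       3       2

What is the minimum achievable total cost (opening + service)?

For any fixed open set, each office goes to its cheapest open site; total = fixed + service.
{Charlie, Echo}: R1→Echo 3, R2→Charlie 10, R3→Charlie 3, R4→Charlie 3, R5→Echo 5, R6→Echo 8, R7→Echo 3. Service 35; fixed 8; total 43.
{Charlie, Delta, Echo}: R1→Echo 3, R2→Delta 4, R3→Charlie 3, R4→Charlie 3, R5→Echo 5, R6→Echo 8, R7→Echo 3. Service 29; fixed 15; total 44.
{Charlie, Foxtrot}: R1→Charlie 4, R2→Charlie 10, R3→Charlie 3, R4→Charlie 3, R5→Foxtrot 9, R6→Foxtrot 5, R7→Foxtrot 2. Service 36; fixed 9; total 45.
{Alpha, Bravo, Charlie, Delta, Echo, Foxtrot}: service 25 + fixed 32 = 57
No other subset beats 43.

Minimum total cost: 43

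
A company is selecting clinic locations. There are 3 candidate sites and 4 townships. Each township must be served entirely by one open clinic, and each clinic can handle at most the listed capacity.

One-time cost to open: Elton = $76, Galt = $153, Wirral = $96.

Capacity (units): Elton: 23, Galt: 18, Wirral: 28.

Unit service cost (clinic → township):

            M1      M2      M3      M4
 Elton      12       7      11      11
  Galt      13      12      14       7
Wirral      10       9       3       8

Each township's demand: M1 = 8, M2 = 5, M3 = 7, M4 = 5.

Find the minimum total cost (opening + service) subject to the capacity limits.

Minimum total cost: 282

Open {Wirral}: M1→Wirral 10·8=80, M2→Wirral 9·5=45, M3→Wirral 3·7=21, M4→Wirral 8·5=40.
Loads: Wirral carries 25/28. Service 186; fixed 96; total 282.
Next best feasible plan costs 348.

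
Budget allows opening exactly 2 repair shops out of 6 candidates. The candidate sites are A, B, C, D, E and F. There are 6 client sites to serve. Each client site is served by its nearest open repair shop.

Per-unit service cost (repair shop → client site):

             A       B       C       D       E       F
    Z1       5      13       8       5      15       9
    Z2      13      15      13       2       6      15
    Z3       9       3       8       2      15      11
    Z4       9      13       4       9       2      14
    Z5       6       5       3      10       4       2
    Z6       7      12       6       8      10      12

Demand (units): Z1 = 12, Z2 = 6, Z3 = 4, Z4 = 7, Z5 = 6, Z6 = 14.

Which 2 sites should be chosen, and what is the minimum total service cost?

Choose C and D; total service cost 210.

With exactly 2 open, each client site uses its cheapest among the chosen.
{C, D}: Z1→D 5·12=60, Z2→D 2·6=12, Z3→D 2·4=8, Z4→C 4·7=28, Z5→C 3·6=18, Z6→C 6·14=84. Service cost 210.
{D, E}: service cost 230
{D, F}: service cost 267
Among all 15 size-2 choices, {C, D} is lowest.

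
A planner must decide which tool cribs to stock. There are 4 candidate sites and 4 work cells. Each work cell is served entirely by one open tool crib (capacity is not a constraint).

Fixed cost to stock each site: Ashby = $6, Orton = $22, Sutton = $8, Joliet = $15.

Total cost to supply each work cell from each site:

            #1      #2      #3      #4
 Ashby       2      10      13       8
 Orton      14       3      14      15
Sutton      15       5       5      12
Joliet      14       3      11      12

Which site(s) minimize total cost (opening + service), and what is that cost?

Open Ashby and Sutton; minimum total cost 34.

For any fixed open set, each work cell goes to its cheapest open site; total = fixed + service.
{Ashby, Sutton}: #1→Ashby 2, #2→Sutton 5, #3→Sutton 5, #4→Ashby 8. Service 20; fixed 14; total 34.
{Ashby}: #1→Ashby 2, #2→Ashby 10, #3→Ashby 13, #4→Ashby 8. Service 33; fixed 6; total 39.
{Ashby, Joliet}: service 24 + fixed 21 = 45
{Ashby, Orton, Sutton, Joliet}: service 18 + fixed 51 = 69
No other subset beats 34.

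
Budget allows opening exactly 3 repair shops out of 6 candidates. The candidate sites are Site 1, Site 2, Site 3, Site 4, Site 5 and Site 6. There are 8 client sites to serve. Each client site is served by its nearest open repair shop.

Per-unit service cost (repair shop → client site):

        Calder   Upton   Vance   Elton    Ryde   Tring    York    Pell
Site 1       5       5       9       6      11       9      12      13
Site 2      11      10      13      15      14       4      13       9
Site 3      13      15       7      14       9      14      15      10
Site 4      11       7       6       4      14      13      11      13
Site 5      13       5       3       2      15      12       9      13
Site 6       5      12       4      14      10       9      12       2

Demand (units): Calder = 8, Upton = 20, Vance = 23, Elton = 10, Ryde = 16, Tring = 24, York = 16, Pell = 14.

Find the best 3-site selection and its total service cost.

Choose Site 2, Site 5 and Site 6; total service cost 657.

With exactly 3 open, each client site uses its cheapest among the chosen.
{Site 2, Site 5, Site 6}: Calder→Site 6 5·8=40, Upton→Site 5 5·20=100, Vance→Site 5 3·23=69, Elton→Site 5 2·10=20, Ryde→Site 6 10·16=160, Tring→Site 2 4·24=96, York→Site 5 9·16=144, Pell→Site 6 2·14=28. Service cost 657.
{Site 3, Site 5, Site 6}: service cost 761
{Site 1, Site 2, Site 6}: service cost 768
Among all 20 size-3 choices, {Site 2, Site 5, Site 6} is lowest.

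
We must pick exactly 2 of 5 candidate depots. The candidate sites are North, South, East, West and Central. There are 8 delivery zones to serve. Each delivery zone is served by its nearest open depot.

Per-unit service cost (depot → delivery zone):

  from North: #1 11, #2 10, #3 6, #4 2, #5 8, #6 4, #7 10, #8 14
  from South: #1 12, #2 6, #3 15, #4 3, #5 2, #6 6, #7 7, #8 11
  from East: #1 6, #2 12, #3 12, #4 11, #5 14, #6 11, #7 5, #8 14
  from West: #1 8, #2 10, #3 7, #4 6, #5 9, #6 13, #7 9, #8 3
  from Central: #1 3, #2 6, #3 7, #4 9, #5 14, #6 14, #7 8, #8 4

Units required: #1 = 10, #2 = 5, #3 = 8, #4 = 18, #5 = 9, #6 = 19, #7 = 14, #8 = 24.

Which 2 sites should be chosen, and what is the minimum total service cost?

Choose South and Central; total service cost 496.

With exactly 2 open, each delivery zone uses its cheapest among the chosen.
{South, Central}: #1→Central 3·10=30, #2→South 6·5=30, #3→Central 7·8=56, #4→South 3·18=54, #5→South 2·9=18, #6→South 6·19=114, #7→South 7·14=98, #8→Central 4·24=96. Service cost 496.
{North, Central}: service cost 500
{South, West}: service cost 522
Among all 10 size-2 choices, {South, Central} is lowest.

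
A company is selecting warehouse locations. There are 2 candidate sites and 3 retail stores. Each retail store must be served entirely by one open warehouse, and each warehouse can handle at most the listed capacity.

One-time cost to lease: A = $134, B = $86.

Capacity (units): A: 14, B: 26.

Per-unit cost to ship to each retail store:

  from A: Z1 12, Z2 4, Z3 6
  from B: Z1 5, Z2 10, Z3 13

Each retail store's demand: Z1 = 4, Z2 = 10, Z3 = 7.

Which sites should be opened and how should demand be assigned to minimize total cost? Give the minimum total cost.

Minimum total cost: 297

Open {B}: Z1→B 5·4=20, Z2→B 10·10=100, Z3→B 13·7=91.
Loads: B carries 21/26. Service 211; fixed 86; total 297.
Next best feasible plan costs 371.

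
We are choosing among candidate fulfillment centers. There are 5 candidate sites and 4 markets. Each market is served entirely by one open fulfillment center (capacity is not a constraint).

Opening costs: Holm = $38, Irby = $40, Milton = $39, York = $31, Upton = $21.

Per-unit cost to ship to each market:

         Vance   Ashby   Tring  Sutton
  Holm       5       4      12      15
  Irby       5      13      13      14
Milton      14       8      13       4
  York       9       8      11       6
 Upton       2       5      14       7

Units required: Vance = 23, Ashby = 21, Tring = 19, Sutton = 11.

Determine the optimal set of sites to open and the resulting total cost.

For any fixed open set, each market goes to its cheapest open site; total = fixed + service.
{York, Upton}: Vance→Upton 2·23=46, Ashby→Upton 5·21=105, Tring→York 11·19=209, Sutton→York 6·11=66. Service 426; fixed 52; total 478.
{Holm, Upton}: service 435 + fixed 59 = 494
{Holm, York, Upton}: service 405 + fixed 90 = 495
{Holm, Irby, Milton, York, Upton}: service 383 + fixed 169 = 552
No other subset beats 478.

Open York and Upton; minimum total cost 478.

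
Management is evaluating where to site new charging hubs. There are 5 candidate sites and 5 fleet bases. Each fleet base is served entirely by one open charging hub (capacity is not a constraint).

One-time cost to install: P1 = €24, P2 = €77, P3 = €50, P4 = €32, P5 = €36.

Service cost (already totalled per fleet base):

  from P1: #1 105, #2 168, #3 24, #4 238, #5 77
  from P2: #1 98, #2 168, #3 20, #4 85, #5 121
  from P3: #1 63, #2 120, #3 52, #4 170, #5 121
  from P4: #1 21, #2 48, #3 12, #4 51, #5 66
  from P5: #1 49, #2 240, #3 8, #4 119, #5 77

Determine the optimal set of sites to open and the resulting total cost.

For any fixed open set, each fleet base goes to its cheapest open site; total = fixed + service.
{P4}: #1→P4 21, #2→P4 48, #3→P4 12, #4→P4 51, #5→P4 66. Service 198; fixed 32; total 230.
{P1, P4}: service 198 + fixed 56 = 254
{P4, P5}: service 194 + fixed 68 = 262
{P1, P2, P3, P4, P5}: service 194 + fixed 219 = 413
No other subset beats 230.

Open P4 only; minimum total cost 230.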